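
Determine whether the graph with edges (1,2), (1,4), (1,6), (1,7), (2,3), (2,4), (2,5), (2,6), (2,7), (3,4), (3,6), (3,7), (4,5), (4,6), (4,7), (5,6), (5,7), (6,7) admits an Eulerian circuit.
Yes (the graph is connected and all 7 vertices have even degree)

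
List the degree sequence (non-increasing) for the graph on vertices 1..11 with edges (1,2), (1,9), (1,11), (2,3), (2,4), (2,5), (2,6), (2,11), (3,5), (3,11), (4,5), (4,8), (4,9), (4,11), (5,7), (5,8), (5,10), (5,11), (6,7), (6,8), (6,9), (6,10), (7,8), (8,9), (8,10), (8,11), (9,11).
[7, 7, 7, 6, 5, 5, 5, 3, 3, 3, 3] (degrees: deg(1)=3, deg(2)=6, deg(3)=3, deg(4)=5, deg(5)=7, deg(6)=5, deg(7)=3, deg(8)=7, deg(9)=5, deg(10)=3, deg(11)=7)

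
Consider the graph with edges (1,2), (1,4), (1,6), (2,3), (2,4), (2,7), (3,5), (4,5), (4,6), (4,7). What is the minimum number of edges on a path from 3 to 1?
2 (path: 3 -> 2 -> 1, 2 edges)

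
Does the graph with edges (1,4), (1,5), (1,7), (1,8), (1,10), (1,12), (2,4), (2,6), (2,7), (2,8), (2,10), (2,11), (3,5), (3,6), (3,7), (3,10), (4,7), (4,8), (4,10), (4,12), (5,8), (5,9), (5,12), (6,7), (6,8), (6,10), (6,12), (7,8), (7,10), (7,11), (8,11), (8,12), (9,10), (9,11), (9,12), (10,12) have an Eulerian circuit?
No (2 vertices have odd degree: {5, 12}; Eulerian circuit requires 0)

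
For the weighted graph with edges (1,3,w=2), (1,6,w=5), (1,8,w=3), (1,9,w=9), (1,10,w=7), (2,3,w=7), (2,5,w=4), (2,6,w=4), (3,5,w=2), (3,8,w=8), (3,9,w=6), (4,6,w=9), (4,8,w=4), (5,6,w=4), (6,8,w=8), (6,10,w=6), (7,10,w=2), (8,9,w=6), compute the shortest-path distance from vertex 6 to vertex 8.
8 (path: 6 -> 8; weights 8 = 8)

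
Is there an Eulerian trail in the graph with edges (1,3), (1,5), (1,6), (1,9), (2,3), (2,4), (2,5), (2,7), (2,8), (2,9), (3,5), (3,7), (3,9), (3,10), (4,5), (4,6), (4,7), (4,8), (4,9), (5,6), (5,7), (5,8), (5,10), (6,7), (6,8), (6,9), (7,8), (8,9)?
Yes — and in fact it has an Eulerian circuit (the graph is connected and all 10 vertices have even degree)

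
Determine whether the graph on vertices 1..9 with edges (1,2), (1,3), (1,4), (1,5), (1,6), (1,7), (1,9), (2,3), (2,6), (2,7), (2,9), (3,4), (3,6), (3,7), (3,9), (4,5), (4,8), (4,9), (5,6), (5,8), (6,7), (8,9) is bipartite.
No (odd cycle of length 3: 4 -> 1 -> 3 -> 4)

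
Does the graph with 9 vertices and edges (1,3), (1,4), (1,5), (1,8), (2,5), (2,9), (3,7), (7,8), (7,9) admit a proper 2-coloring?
Yes. Partition: {1, 2, 6, 7}, {3, 4, 5, 8, 9}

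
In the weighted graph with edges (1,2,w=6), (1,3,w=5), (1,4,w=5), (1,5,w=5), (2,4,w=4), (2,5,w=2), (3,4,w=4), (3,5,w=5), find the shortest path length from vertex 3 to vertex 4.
4 (path: 3 -> 4; weights 4 = 4)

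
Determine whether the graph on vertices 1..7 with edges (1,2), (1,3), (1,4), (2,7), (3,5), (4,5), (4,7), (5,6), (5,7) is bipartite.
No (odd cycle of length 5: 5 -> 3 -> 1 -> 2 -> 7 -> 5)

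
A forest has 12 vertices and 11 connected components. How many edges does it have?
1 (Each of the 11 component trees on V_i vertices has V_i - 1 edges; summing gives V - C = 12 - 11 = 1)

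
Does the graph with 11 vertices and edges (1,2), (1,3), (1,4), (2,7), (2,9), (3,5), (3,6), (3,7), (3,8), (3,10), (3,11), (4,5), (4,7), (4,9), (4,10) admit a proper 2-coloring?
Yes. Partition: {1, 5, 6, 7, 8, 9, 10, 11}, {2, 3, 4}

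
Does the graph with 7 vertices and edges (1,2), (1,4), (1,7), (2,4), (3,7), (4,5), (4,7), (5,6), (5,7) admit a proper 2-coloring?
No (odd cycle of length 3: 7 -> 1 -> 4 -> 7)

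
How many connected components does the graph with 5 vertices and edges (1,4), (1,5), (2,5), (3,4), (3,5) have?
1 (components: {1, 2, 3, 4, 5})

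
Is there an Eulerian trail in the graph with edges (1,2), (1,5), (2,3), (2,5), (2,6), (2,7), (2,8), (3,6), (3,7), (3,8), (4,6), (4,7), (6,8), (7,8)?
Yes — and in fact it has an Eulerian circuit (the graph is connected and all 8 vertices have even degree)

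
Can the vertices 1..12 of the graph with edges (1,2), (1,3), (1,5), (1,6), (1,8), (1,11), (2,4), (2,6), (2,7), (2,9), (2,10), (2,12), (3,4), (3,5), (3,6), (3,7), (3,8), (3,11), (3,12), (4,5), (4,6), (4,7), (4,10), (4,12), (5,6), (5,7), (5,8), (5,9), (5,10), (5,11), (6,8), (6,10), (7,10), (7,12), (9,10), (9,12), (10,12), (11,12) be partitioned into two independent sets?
No (odd cycle of length 3: 3 -> 1 -> 8 -> 3)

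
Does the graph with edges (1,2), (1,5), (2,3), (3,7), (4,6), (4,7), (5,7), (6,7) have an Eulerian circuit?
Yes (the graph is connected and all 7 vertices have even degree)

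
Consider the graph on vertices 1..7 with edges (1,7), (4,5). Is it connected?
No, it has 5 components: {1, 7}, {2}, {3}, {4, 5}, {6}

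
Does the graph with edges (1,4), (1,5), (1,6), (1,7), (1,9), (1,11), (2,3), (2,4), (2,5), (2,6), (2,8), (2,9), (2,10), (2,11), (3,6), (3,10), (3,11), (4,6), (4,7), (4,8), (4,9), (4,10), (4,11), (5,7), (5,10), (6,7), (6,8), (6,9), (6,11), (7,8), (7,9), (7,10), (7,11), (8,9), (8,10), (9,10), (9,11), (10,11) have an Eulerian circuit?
Yes (the graph is connected and all 11 vertices have even degree)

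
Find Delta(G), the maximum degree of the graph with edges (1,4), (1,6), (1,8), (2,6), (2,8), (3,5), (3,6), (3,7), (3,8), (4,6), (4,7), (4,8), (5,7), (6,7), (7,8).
5 (attained at vertices 6, 7, 8)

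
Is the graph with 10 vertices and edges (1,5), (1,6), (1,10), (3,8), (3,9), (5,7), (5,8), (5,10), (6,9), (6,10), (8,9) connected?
No, it has 3 components: {1, 3, 5, 6, 7, 8, 9, 10}, {2}, {4}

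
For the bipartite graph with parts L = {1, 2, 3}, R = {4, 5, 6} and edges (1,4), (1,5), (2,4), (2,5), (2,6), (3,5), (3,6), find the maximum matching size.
3 (matching: (1,5), (2,4), (3,6); upper bound min(|L|,|R|) = min(3,3) = 3)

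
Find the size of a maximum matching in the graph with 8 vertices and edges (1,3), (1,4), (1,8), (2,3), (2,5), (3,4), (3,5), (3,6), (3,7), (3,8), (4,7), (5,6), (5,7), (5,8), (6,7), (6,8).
4 (matching: (1,3), (2,5), (4,7), (6,8); upper bound floor(n/2) = floor(8/2) = 4)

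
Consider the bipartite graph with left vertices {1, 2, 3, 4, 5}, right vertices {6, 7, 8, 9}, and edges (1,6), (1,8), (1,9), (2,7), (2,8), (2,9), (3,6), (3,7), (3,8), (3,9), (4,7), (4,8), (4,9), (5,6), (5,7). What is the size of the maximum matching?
4 (matching: (1,9), (2,8), (3,7), (5,6); upper bound min(|L|,|R|) = min(5,4) = 4)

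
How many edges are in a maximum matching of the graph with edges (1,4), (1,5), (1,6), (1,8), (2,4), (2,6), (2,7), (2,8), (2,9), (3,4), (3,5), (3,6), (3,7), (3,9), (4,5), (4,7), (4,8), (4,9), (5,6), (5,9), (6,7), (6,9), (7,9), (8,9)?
4 (matching: (1,8), (2,7), (4,9), (5,6); upper bound floor(n/2) = floor(9/2) = 4)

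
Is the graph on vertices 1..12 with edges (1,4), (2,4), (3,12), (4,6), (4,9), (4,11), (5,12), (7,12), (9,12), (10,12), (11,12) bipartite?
Yes. Partition: {1, 2, 3, 5, 6, 7, 8, 9, 10, 11}, {4, 12}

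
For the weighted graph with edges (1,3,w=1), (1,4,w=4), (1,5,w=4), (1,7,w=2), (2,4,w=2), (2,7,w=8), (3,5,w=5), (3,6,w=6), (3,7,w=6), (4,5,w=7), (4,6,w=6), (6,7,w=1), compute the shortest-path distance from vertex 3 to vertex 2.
7 (path: 3 -> 1 -> 4 -> 2; weights 1 + 4 + 2 = 7)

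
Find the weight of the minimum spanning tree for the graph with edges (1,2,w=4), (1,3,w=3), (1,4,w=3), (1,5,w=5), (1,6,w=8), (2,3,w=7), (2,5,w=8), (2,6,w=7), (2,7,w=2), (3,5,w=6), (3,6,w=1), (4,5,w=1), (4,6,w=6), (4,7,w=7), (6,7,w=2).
12 (MST edges: (1,3,w=3), (1,4,w=3), (2,7,w=2), (3,6,w=1), (4,5,w=1), (6,7,w=2); sum of weights 3 + 3 + 2 + 1 + 1 + 2 = 12)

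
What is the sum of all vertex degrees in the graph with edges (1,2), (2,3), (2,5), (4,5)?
8 (handshake: sum of degrees = 2|E| = 2 x 4 = 8)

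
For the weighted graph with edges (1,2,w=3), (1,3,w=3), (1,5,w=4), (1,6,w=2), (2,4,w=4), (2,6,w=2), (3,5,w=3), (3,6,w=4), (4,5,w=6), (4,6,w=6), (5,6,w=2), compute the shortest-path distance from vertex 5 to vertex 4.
6 (path: 5 -> 4; weights 6 = 6)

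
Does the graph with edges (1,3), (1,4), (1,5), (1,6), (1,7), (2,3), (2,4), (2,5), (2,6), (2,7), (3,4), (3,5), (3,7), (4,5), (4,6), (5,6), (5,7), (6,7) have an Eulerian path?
No (6 vertices have odd degree: {1, 2, 3, 4, 6, 7}; Eulerian path requires 0 or 2)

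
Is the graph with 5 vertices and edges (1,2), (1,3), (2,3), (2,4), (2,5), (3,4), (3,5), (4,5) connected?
Yes (BFS from 1 visits [1, 2, 3, 4, 5] — all 5 vertices reached)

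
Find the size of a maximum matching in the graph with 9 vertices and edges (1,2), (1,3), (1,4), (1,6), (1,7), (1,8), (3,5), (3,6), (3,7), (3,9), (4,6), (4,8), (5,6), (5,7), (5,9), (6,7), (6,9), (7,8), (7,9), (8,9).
4 (matching: (1,4), (3,5), (6,7), (8,9); upper bound floor(n/2) = floor(9/2) = 4)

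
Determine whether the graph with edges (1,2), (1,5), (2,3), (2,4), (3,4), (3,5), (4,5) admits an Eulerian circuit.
No (4 vertices have odd degree: {2, 3, 4, 5}; Eulerian circuit requires 0)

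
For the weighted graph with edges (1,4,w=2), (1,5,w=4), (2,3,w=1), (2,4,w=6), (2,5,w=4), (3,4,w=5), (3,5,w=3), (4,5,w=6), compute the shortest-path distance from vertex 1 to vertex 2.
8 (path: 1 -> 5 -> 2; weights 4 + 4 = 8)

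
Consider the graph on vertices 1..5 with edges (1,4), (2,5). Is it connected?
No, it has 3 components: {1, 4}, {2, 5}, {3}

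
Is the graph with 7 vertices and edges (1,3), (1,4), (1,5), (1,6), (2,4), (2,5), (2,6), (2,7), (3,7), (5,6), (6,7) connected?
Yes (BFS from 1 visits [1, 3, 4, 5, 6, 7, 2] — all 7 vertices reached)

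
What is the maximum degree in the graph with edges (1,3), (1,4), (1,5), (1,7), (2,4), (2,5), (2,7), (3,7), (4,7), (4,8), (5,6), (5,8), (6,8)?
4 (attained at vertices 1, 4, 5, 7)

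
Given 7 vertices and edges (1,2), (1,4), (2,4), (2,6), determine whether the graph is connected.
No, it has 4 components: {1, 2, 4, 6}, {3}, {5}, {7}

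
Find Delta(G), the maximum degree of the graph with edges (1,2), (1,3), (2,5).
2 (attained at vertices 1, 2)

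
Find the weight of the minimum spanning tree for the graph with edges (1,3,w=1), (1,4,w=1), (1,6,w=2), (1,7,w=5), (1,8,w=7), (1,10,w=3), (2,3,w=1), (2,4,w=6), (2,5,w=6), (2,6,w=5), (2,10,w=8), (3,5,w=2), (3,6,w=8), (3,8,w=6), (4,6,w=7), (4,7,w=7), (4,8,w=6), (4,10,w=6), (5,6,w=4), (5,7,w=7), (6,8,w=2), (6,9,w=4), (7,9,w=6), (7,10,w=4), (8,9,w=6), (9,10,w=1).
17 (MST edges: (1,3,w=1), (1,4,w=1), (1,6,w=2), (1,10,w=3), (2,3,w=1), (3,5,w=2), (6,8,w=2), (7,10,w=4), (9,10,w=1); sum of weights 1 + 1 + 2 + 3 + 1 + 2 + 2 + 4 + 1 = 17)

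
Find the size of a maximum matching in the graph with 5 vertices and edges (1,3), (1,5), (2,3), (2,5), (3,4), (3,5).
2 (matching: (1,5), (3,4); upper bound floor(n/2) = floor(5/2) = 2)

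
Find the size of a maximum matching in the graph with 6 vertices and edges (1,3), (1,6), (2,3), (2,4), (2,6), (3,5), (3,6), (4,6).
3 (matching: (1,6), (2,4), (3,5); upper bound floor(n/2) = floor(6/2) = 3)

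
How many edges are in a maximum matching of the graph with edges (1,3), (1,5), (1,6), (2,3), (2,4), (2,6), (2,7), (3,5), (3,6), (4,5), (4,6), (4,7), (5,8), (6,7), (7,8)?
4 (matching: (1,3), (2,4), (5,8), (6,7); upper bound floor(n/2) = floor(8/2) = 4)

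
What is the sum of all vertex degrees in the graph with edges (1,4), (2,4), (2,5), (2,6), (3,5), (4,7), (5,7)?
14 (handshake: sum of degrees = 2|E| = 2 x 7 = 14)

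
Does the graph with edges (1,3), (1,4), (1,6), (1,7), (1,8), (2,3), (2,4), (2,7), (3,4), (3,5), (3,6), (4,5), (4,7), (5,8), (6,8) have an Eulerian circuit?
No (8 vertices have odd degree: {1, 2, 3, 4, 5, 6, 7, 8}; Eulerian circuit requires 0)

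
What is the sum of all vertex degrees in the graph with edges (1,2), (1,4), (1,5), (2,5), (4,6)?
10 (handshake: sum of degrees = 2|E| = 2 x 5 = 10)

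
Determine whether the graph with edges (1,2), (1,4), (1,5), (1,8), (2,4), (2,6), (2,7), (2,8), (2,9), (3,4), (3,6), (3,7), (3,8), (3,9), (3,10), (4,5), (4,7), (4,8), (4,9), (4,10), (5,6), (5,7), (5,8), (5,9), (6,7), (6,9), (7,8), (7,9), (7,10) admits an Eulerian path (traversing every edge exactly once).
Yes (the graph is connected and exactly 2 vertices have odd degree: {6, 10}; any Eulerian path must start and end at those)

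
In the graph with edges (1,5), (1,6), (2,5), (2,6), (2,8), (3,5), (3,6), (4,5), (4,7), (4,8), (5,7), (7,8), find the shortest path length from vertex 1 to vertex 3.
2 (path: 1 -> 5 -> 3, 2 edges)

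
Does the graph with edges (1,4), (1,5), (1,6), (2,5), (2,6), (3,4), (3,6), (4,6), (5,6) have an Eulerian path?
No (4 vertices have odd degree: {1, 4, 5, 6}; Eulerian path requires 0 or 2)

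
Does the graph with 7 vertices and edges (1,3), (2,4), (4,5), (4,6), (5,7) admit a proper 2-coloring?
Yes. Partition: {1, 2, 5, 6}, {3, 4, 7}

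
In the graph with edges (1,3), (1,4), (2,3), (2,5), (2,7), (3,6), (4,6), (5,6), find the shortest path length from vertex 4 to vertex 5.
2 (path: 4 -> 6 -> 5, 2 edges)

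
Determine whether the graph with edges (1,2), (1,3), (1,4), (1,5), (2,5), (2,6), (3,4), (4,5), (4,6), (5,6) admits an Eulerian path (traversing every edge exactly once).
Yes (the graph is connected and exactly 2 vertices have odd degree: {2, 6}; any Eulerian path must start and end at those)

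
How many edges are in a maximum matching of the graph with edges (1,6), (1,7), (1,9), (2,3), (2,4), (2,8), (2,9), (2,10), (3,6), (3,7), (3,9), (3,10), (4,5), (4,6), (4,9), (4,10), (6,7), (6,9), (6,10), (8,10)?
5 (matching: (1,9), (2,8), (3,7), (4,5), (6,10); upper bound floor(n/2) = floor(10/2) = 5)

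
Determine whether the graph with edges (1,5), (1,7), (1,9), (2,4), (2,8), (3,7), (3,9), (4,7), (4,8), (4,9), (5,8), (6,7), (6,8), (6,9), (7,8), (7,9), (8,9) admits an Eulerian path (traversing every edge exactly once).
Yes (the graph is connected and exactly 2 vertices have odd degree: {1, 6}; any Eulerian path must start and end at those)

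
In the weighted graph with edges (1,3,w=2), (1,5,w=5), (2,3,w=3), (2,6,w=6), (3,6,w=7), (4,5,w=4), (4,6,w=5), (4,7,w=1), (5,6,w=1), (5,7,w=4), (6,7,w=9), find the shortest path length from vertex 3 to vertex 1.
2 (path: 3 -> 1; weights 2 = 2)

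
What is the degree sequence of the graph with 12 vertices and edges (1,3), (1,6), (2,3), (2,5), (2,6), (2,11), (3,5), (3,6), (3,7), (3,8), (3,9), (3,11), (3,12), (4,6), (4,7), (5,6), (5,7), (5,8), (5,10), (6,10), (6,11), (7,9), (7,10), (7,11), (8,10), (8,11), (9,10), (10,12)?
[9, 7, 6, 6, 6, 5, 4, 4, 3, 2, 2, 2] (degrees: deg(1)=2, deg(2)=4, deg(3)=9, deg(4)=2, deg(5)=6, deg(6)=7, deg(7)=6, deg(8)=4, deg(9)=3, deg(10)=6, deg(11)=5, deg(12)=2)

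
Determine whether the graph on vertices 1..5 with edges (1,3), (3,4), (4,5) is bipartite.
Yes. Partition: {1, 2, 4}, {3, 5}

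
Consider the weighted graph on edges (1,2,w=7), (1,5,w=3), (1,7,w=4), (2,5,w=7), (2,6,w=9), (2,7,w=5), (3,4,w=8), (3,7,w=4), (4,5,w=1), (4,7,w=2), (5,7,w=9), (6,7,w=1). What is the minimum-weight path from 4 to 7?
2 (path: 4 -> 7; weights 2 = 2)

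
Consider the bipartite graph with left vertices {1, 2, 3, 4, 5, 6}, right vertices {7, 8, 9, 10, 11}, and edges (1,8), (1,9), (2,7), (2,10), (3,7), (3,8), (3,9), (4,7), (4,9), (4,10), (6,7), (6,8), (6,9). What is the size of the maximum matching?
4 (matching: (1,9), (2,10), (3,8), (4,7); upper bound min(|L|,|R|) = min(6,5) = 5)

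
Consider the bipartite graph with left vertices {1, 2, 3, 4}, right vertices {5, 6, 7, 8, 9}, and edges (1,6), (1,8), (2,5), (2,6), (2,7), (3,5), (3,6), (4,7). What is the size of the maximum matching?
4 (matching: (1,8), (2,5), (3,6), (4,7); upper bound min(|L|,|R|) = min(4,5) = 4)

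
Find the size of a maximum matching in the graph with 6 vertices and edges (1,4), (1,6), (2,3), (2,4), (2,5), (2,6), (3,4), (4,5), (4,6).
3 (matching: (1,6), (2,5), (3,4); upper bound floor(n/2) = floor(6/2) = 3)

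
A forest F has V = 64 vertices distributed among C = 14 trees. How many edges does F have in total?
50 (Each of the 14 component trees on V_i vertices has V_i - 1 edges; summing gives V - C = 64 - 14 = 50)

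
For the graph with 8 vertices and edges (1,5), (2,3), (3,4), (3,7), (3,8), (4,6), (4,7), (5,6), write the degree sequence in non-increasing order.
[4, 3, 2, 2, 2, 1, 1, 1] (degrees: deg(1)=1, deg(2)=1, deg(3)=4, deg(4)=3, deg(5)=2, deg(6)=2, deg(7)=2, deg(8)=1)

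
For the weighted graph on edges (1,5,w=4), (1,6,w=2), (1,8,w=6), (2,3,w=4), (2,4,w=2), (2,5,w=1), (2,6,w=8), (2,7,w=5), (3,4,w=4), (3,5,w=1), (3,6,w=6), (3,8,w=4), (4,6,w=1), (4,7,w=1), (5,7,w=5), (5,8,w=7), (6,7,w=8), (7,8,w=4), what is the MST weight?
12 (MST edges: (1,6,w=2), (2,4,w=2), (2,5,w=1), (3,5,w=1), (3,8,w=4), (4,6,w=1), (4,7,w=1); sum of weights 2 + 2 + 1 + 1 + 4 + 1 + 1 = 12)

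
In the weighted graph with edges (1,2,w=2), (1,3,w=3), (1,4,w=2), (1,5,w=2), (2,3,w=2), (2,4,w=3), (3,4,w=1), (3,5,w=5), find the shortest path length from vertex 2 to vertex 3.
2 (path: 2 -> 3; weights 2 = 2)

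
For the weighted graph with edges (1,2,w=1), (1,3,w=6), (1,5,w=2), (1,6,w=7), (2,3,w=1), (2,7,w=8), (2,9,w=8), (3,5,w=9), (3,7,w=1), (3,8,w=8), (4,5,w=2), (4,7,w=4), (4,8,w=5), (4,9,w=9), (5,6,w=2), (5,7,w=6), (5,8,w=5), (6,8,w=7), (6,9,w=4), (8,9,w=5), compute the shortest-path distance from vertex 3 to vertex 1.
2 (path: 3 -> 2 -> 1; weights 1 + 1 = 2)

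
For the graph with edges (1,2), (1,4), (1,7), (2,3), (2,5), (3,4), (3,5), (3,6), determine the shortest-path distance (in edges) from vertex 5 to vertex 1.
2 (path: 5 -> 2 -> 1, 2 edges)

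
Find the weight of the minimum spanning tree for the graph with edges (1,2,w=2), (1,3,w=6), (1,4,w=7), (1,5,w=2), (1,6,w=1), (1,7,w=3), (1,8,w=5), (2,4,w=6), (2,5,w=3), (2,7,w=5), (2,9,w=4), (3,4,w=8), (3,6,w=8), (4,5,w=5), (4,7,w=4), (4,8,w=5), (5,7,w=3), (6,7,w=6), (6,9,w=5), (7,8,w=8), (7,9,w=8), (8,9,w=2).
24 (MST edges: (1,2,w=2), (1,3,w=6), (1,5,w=2), (1,6,w=1), (1,7,w=3), (2,9,w=4), (4,7,w=4), (8,9,w=2); sum of weights 2 + 6 + 2 + 1 + 3 + 4 + 4 + 2 = 24)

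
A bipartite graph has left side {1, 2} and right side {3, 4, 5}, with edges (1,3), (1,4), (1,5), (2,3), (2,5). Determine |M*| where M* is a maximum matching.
2 (matching: (1,4), (2,5); upper bound min(|L|,|R|) = min(2,3) = 2)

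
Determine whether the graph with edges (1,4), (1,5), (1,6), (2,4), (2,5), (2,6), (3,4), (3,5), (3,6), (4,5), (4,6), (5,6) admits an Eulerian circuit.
No (6 vertices have odd degree: {1, 2, 3, 4, 5, 6}; Eulerian circuit requires 0)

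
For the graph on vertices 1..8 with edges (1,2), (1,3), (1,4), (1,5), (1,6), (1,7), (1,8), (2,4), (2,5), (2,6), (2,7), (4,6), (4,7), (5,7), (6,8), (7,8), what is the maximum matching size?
4 (matching: (1,3), (2,5), (4,7), (6,8); upper bound floor(n/2) = floor(8/2) = 4)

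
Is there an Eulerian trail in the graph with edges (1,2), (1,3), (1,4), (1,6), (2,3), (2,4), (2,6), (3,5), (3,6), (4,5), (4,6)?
Yes — and in fact it has an Eulerian circuit (the graph is connected and all 6 vertices have even degree)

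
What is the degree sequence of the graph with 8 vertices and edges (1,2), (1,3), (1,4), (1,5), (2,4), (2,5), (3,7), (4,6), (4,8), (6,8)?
[4, 4, 3, 2, 2, 2, 2, 1] (degrees: deg(1)=4, deg(2)=3, deg(3)=2, deg(4)=4, deg(5)=2, deg(6)=2, deg(7)=1, deg(8)=2)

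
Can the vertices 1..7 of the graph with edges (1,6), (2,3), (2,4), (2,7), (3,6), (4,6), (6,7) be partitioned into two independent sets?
Yes. Partition: {1, 3, 4, 5, 7}, {2, 6}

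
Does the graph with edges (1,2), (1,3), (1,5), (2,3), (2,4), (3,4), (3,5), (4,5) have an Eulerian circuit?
No (4 vertices have odd degree: {1, 2, 4, 5}; Eulerian circuit requires 0)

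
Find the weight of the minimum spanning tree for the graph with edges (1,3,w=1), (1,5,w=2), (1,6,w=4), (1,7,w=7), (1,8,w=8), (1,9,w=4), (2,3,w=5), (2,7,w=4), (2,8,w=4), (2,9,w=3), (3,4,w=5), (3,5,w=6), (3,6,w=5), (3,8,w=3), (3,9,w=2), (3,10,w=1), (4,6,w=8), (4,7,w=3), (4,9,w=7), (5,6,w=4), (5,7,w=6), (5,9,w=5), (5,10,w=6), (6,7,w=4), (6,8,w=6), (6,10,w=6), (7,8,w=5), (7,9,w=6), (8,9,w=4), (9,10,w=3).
23 (MST edges: (1,3,w=1), (1,5,w=2), (1,6,w=4), (2,7,w=4), (2,9,w=3), (3,8,w=3), (3,9,w=2), (3,10,w=1), (4,7,w=3); sum of weights 1 + 2 + 4 + 4 + 3 + 3 + 2 + 1 + 3 = 23)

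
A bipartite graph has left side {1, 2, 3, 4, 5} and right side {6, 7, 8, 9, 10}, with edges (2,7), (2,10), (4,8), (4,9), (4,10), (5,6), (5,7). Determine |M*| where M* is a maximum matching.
3 (matching: (2,10), (4,9), (5,7); upper bound min(|L|,|R|) = min(5,5) = 5)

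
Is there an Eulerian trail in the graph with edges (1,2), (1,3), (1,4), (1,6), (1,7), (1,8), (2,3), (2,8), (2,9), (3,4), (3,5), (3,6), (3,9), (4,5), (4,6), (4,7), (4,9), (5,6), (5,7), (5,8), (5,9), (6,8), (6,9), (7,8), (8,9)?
Yes — and in fact it has an Eulerian circuit (the graph is connected and all 9 vertices have even degree)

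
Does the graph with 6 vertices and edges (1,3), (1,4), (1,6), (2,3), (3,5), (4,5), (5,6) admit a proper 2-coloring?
Yes. Partition: {1, 2, 5}, {3, 4, 6}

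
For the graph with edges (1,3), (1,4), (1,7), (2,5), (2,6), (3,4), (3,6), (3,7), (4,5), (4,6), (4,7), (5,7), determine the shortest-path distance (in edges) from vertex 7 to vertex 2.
2 (path: 7 -> 5 -> 2, 2 edges)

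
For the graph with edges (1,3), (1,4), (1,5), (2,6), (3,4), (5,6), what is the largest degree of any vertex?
3 (attained at vertex 1)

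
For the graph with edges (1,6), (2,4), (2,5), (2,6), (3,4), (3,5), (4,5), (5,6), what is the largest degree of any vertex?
4 (attained at vertex 5)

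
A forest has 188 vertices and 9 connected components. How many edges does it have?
179 (Each of the 9 component trees on V_i vertices has V_i - 1 edges; summing gives V - C = 188 - 9 = 179)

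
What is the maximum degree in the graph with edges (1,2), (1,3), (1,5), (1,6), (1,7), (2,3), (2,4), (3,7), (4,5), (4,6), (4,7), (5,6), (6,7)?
5 (attained at vertex 1)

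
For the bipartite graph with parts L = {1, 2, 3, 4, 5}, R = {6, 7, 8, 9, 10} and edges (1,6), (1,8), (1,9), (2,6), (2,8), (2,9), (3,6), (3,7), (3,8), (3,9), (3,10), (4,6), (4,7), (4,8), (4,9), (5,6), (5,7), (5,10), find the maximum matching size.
5 (matching: (1,9), (2,8), (3,10), (4,7), (5,6); upper bound min(|L|,|R|) = min(5,5) = 5)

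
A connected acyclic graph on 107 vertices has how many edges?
106 (A tree on V vertices has V - 1 edges, so 107 - 1 = 106)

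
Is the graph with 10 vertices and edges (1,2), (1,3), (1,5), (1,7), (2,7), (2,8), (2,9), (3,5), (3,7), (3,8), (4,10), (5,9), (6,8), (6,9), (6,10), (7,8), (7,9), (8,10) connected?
Yes (BFS from 1 visits [1, 2, 3, 5, 7, 8, 9, 6, 10, 4] — all 10 vertices reached)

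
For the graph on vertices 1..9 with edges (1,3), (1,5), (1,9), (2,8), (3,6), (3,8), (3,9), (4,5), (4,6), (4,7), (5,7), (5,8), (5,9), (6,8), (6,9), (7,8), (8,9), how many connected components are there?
1 (components: {1, 2, 3, 4, 5, 6, 7, 8, 9})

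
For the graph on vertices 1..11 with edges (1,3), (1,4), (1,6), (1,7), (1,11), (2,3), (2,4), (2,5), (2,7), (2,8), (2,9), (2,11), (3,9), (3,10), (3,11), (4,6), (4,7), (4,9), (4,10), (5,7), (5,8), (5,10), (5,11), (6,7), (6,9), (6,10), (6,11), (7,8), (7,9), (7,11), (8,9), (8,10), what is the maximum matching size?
5 (matching: (2,5), (3,10), (4,6), (7,11), (8,9); upper bound floor(n/2) = floor(11/2) = 5)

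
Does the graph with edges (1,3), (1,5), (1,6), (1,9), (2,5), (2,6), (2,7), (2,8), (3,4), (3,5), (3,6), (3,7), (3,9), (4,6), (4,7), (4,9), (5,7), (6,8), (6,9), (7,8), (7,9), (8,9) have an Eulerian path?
Yes — and in fact it has an Eulerian circuit (the graph is connected and all 9 vertices have even degree)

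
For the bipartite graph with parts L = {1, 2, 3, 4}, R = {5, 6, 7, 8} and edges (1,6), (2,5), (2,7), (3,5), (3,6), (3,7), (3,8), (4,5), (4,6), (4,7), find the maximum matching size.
4 (matching: (1,6), (2,7), (3,8), (4,5); upper bound min(|L|,|R|) = min(4,4) = 4)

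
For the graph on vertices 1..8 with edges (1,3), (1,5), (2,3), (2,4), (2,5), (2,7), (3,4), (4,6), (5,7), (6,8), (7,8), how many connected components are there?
1 (components: {1, 2, 3, 4, 5, 6, 7, 8})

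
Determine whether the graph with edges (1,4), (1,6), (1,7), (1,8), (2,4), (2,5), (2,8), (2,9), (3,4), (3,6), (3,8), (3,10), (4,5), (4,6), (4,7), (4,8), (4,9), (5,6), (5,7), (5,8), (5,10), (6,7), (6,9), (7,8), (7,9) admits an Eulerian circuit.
Yes (the graph is connected and all 10 vertices have even degree)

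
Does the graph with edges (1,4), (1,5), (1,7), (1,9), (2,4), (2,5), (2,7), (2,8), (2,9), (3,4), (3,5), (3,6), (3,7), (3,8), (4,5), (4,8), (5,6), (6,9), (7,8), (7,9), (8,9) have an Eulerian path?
No (8 vertices have odd degree: {2, 3, 4, 5, 6, 7, 8, 9}; Eulerian path requires 0 or 2)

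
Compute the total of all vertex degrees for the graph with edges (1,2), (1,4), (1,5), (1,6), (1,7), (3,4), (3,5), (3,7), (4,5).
18 (handshake: sum of degrees = 2|E| = 2 x 9 = 18)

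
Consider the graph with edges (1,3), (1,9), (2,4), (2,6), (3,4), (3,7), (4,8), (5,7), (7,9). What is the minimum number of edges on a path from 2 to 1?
3 (path: 2 -> 4 -> 3 -> 1, 3 edges)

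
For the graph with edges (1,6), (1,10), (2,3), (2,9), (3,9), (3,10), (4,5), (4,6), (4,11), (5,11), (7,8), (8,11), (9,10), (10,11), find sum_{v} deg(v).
28 (handshake: sum of degrees = 2|E| = 2 x 14 = 28)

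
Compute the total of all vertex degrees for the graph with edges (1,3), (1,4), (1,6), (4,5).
8 (handshake: sum of degrees = 2|E| = 2 x 4 = 8)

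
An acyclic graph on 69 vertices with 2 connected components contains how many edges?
67 (Each of the 2 component trees on V_i vertices has V_i - 1 edges; summing gives V - C = 69 - 2 = 67)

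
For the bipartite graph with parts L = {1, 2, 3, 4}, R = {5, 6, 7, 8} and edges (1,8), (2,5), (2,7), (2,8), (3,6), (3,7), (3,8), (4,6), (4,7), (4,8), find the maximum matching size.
4 (matching: (1,8), (2,5), (3,6), (4,7); upper bound min(|L|,|R|) = min(4,4) = 4)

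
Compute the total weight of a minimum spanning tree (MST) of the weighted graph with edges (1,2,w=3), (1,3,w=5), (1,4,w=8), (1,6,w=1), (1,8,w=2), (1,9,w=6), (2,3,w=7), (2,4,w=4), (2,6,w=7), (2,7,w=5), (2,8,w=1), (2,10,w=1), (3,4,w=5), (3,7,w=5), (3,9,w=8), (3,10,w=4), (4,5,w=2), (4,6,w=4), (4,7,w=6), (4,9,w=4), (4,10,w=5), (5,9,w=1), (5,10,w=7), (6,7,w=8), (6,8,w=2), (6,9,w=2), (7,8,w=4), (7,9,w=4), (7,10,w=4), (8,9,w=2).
18 (MST edges: (1,6,w=1), (1,8,w=2), (2,8,w=1), (2,10,w=1), (3,10,w=4), (4,5,w=2), (5,9,w=1), (6,9,w=2), (7,8,w=4); sum of weights 1 + 2 + 1 + 1 + 4 + 2 + 1 + 2 + 4 = 18)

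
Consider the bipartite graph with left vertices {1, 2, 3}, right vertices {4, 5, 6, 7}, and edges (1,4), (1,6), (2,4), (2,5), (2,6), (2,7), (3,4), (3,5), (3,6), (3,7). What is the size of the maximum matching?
3 (matching: (1,6), (2,7), (3,5); upper bound min(|L|,|R|) = min(3,4) = 3)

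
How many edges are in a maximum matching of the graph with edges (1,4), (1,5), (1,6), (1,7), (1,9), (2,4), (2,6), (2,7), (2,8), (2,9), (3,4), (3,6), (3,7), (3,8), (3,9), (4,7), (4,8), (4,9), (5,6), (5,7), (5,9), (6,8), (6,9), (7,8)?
4 (matching: (1,6), (2,4), (5,9), (7,8); upper bound floor(n/2) = floor(9/2) = 4)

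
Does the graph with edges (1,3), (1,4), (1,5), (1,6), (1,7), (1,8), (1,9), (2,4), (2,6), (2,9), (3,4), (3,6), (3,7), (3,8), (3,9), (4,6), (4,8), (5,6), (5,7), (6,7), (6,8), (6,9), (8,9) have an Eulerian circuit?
No (6 vertices have odd degree: {1, 2, 4, 5, 8, 9}; Eulerian circuit requires 0)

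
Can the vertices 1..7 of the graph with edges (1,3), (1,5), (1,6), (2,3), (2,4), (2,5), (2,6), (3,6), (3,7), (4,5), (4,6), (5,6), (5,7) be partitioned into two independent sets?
No (odd cycle of length 3: 5 -> 1 -> 6 -> 5)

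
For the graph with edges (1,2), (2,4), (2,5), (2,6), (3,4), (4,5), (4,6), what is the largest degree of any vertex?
4 (attained at vertices 2, 4)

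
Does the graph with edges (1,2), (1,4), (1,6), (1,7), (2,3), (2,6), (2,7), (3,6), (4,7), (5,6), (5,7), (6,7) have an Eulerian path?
Yes (the graph is connected and exactly 2 vertices have odd degree: {6, 7}; any Eulerian path must start and end at those)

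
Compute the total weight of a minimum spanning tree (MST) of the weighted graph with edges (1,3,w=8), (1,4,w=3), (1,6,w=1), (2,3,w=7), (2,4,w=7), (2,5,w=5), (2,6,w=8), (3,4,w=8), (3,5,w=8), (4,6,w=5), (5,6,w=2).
18 (MST edges: (1,4,w=3), (1,6,w=1), (2,3,w=7), (2,5,w=5), (5,6,w=2); sum of weights 3 + 1 + 7 + 5 + 2 = 18)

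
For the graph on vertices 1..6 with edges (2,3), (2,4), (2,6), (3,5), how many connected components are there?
2 (components: {1}, {2, 3, 4, 5, 6})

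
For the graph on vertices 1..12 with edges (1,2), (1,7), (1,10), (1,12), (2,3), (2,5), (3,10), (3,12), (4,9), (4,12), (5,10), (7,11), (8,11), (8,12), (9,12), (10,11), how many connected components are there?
2 (components: {1, 2, 3, 4, 5, 7, 8, 9, 10, 11, 12}, {6})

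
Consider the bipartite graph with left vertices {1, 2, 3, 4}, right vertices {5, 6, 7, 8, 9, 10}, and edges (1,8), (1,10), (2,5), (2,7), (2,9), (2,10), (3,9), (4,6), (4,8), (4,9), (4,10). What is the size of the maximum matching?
4 (matching: (1,10), (2,7), (3,9), (4,8); upper bound min(|L|,|R|) = min(4,6) = 4)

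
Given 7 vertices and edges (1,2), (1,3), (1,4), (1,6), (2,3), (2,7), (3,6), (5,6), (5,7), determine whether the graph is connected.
Yes (BFS from 1 visits [1, 2, 3, 4, 6, 7, 5] — all 7 vertices reached)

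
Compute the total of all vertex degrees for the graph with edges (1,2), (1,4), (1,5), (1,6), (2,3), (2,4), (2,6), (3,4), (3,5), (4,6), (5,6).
22 (handshake: sum of degrees = 2|E| = 2 x 11 = 22)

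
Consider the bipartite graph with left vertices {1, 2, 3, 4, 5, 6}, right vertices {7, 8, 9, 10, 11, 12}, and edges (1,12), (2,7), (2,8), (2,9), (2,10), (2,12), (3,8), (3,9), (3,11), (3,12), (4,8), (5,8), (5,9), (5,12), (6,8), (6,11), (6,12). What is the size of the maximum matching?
5 (matching: (1,12), (2,10), (3,11), (4,8), (5,9); upper bound min(|L|,|R|) = min(6,6) = 6)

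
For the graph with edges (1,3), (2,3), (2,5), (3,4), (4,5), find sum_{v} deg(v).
10 (handshake: sum of degrees = 2|E| = 2 x 5 = 10)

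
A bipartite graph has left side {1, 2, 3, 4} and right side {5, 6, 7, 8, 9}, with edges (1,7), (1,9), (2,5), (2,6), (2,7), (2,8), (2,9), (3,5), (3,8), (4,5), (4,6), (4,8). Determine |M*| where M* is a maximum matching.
4 (matching: (1,9), (2,7), (3,8), (4,6); upper bound min(|L|,|R|) = min(4,5) = 4)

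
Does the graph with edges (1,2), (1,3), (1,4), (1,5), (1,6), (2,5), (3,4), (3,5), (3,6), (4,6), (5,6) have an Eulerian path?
Yes (the graph is connected and exactly 2 vertices have odd degree: {1, 4}; any Eulerian path must start and end at those)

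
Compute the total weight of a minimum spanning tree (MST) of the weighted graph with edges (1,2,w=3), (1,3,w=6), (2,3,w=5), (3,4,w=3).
11 (MST edges: (1,2,w=3), (2,3,w=5), (3,4,w=3); sum of weights 3 + 5 + 3 = 11)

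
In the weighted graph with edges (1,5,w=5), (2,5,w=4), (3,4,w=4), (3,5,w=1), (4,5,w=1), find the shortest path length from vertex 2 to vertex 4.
5 (path: 2 -> 5 -> 4; weights 4 + 1 = 5)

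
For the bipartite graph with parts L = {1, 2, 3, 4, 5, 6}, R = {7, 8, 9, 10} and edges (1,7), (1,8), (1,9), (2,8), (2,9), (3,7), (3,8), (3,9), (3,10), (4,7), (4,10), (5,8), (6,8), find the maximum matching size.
4 (matching: (1,9), (2,8), (3,10), (4,7); upper bound min(|L|,|R|) = min(6,4) = 4)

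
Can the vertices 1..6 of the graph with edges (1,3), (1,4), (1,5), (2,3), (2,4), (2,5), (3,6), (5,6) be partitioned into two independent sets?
Yes. Partition: {1, 2, 6}, {3, 4, 5}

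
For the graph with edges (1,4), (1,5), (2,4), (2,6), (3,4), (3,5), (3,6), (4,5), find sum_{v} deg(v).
16 (handshake: sum of degrees = 2|E| = 2 x 8 = 16)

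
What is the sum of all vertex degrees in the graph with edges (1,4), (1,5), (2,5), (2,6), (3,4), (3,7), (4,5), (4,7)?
16 (handshake: sum of degrees = 2|E| = 2 x 8 = 16)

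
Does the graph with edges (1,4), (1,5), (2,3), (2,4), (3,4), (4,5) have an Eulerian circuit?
Yes (the graph is connected and all 5 vertices have even degree)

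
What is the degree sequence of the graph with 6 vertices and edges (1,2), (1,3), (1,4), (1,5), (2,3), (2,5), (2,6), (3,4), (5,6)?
[4, 4, 3, 3, 2, 2] (degrees: deg(1)=4, deg(2)=4, deg(3)=3, deg(4)=2, deg(5)=3, deg(6)=2)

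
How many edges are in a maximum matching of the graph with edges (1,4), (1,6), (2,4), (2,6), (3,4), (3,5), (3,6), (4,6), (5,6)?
3 (matching: (1,6), (2,4), (3,5); upper bound floor(n/2) = floor(6/2) = 3)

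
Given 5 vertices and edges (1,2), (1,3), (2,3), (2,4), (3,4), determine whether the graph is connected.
No, it has 2 components: {1, 2, 3, 4}, {5}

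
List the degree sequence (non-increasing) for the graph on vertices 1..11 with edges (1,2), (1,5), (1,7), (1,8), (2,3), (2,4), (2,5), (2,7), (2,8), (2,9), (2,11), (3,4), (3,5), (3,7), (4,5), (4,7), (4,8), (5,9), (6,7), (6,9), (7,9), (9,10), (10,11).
[8, 6, 5, 5, 5, 4, 4, 3, 2, 2, 2] (degrees: deg(1)=4, deg(2)=8, deg(3)=4, deg(4)=5, deg(5)=5, deg(6)=2, deg(7)=6, deg(8)=3, deg(9)=5, deg(10)=2, deg(11)=2)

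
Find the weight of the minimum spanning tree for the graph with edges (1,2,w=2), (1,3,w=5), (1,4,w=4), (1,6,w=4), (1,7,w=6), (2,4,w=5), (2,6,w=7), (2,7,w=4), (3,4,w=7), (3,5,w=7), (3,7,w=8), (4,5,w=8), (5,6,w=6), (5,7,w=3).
22 (MST edges: (1,2,w=2), (1,3,w=5), (1,4,w=4), (1,6,w=4), (2,7,w=4), (5,7,w=3); sum of weights 2 + 5 + 4 + 4 + 4 + 3 = 22)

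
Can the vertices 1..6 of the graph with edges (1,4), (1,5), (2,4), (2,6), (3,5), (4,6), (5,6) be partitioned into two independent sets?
No (odd cycle of length 3: 6 -> 4 -> 2 -> 6)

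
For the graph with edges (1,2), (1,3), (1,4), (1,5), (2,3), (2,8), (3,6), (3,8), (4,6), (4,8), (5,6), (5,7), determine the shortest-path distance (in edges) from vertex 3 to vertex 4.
2 (path: 3 -> 1 -> 4, 2 edges)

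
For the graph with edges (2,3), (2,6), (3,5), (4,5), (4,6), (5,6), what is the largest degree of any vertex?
3 (attained at vertices 5, 6)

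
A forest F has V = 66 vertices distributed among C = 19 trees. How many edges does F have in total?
47 (Each of the 19 component trees on V_i vertices has V_i - 1 edges; summing gives V - C = 66 - 19 = 47)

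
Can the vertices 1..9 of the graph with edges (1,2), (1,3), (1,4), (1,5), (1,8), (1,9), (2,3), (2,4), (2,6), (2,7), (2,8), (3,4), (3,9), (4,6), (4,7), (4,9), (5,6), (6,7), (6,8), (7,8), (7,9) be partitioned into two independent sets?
No (odd cycle of length 3: 4 -> 1 -> 2 -> 4)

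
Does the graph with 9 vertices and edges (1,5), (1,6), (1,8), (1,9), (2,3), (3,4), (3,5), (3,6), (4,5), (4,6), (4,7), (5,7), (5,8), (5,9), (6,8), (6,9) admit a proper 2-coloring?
No (odd cycle of length 3: 6 -> 1 -> 8 -> 6)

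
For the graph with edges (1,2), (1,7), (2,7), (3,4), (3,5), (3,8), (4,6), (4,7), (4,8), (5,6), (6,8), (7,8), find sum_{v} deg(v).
24 (handshake: sum of degrees = 2|E| = 2 x 12 = 24)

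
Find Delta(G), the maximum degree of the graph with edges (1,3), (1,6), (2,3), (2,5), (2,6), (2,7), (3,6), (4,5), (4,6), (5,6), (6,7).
6 (attained at vertex 6)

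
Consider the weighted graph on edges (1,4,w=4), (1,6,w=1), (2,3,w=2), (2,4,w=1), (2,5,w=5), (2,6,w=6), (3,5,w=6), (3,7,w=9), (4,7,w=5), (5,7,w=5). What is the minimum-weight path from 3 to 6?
8 (path: 3 -> 2 -> 6; weights 2 + 6 = 8)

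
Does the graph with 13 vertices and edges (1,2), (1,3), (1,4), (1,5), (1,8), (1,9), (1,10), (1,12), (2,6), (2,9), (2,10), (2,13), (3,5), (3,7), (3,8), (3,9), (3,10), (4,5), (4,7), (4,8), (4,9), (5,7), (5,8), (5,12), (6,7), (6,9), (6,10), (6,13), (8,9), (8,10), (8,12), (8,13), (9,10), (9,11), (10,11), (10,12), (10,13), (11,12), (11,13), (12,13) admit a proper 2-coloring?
No (odd cycle of length 3: 8 -> 1 -> 4 -> 8)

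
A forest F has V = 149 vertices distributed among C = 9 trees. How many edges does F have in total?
140 (Each of the 9 component trees on V_i vertices has V_i - 1 edges; summing gives V - C = 149 - 9 = 140)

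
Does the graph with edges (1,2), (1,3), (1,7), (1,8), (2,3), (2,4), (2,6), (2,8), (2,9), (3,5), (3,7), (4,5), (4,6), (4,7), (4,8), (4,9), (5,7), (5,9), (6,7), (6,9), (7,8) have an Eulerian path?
Yes — and in fact it has an Eulerian circuit (the graph is connected and all 9 vertices have even degree)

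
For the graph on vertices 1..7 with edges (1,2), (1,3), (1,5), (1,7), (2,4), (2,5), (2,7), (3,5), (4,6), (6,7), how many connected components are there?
1 (components: {1, 2, 3, 4, 5, 6, 7})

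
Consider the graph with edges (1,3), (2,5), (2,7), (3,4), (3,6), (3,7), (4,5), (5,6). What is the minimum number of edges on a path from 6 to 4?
2 (path: 6 -> 5 -> 4, 2 edges)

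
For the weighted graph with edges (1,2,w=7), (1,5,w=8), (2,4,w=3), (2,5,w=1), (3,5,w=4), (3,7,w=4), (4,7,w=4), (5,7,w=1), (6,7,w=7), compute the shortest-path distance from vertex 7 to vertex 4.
4 (path: 7 -> 4; weights 4 = 4)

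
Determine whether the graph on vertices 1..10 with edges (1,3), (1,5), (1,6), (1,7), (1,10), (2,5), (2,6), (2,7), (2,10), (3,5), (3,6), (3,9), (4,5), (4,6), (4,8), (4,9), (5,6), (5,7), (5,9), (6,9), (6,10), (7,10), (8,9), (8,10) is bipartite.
No (odd cycle of length 3: 5 -> 1 -> 7 -> 5)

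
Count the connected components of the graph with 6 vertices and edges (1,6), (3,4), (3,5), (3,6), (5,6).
2 (components: {1, 3, 4, 5, 6}, {2})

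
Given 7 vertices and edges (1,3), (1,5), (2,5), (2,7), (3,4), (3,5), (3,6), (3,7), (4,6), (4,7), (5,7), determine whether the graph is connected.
Yes (BFS from 1 visits [1, 3, 5, 4, 6, 7, 2] — all 7 vertices reached)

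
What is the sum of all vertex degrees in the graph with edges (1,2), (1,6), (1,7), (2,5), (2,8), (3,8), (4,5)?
14 (handshake: sum of degrees = 2|E| = 2 x 7 = 14)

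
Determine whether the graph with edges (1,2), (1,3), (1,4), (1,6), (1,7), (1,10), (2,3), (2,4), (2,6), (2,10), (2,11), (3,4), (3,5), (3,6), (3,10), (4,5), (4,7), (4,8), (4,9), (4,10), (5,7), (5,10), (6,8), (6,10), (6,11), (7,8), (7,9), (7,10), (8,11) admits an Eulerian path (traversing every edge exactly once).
Yes (the graph is connected and exactly 2 vertices have odd degree: {10, 11}; any Eulerian path must start and end at those)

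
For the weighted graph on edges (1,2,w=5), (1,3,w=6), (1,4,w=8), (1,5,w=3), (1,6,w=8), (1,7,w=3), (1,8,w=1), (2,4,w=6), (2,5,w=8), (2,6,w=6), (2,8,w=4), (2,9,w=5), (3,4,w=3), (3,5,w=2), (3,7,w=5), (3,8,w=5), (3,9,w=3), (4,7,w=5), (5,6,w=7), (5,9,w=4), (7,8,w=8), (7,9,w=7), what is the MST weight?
25 (MST edges: (1,5,w=3), (1,7,w=3), (1,8,w=1), (2,6,w=6), (2,8,w=4), (3,4,w=3), (3,5,w=2), (3,9,w=3); sum of weights 3 + 3 + 1 + 6 + 4 + 3 + 2 + 3 = 25)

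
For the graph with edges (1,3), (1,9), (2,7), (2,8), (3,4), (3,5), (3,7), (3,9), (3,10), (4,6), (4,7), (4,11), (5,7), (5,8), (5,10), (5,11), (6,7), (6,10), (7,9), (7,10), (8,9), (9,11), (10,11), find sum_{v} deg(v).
46 (handshake: sum of degrees = 2|E| = 2 x 23 = 46)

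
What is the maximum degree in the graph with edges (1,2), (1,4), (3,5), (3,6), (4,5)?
2 (attained at vertices 1, 3, 4, 5)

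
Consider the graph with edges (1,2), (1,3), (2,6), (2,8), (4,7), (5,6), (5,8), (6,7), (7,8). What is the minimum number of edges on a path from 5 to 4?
3 (path: 5 -> 8 -> 7 -> 4, 3 edges)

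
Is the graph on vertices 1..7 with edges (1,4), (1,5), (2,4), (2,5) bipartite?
Yes. Partition: {1, 2, 3, 6, 7}, {4, 5}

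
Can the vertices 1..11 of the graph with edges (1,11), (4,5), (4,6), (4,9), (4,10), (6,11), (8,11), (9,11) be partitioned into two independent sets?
Yes. Partition: {1, 2, 3, 5, 6, 7, 8, 9, 10}, {4, 11}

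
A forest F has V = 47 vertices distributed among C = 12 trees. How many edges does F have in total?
35 (Each of the 12 component trees on V_i vertices has V_i - 1 edges; summing gives V - C = 47 - 12 = 35)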